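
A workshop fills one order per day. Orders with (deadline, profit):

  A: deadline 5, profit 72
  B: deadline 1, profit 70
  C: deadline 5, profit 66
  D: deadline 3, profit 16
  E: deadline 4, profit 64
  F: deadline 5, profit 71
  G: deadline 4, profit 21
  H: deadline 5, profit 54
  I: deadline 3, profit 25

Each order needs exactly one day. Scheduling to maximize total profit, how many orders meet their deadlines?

Take jobs in profit order; each goes to the latest open slot no later than its deadline.
By profit: A(d5,72), F(d5,71), B(d1,70), C(d5,66), E(d4,64), H(d5,54), I(d3,25), G(d4,21), D(d3,16)
A→slot 5; F→slot 4; B→slot 1; C→slot 3; E→slot 2; H skipped; I skipped; G skipped; D skipped.
5 of 9 scheduled.

5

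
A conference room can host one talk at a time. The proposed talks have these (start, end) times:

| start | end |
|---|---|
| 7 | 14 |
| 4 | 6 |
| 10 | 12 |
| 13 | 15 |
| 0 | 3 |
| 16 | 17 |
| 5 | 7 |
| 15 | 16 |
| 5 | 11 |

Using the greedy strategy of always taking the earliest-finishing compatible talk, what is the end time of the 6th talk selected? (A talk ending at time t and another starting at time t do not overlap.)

17

Sort by end time and greedily take each interval whose start is ≥ the last chosen end.
By end time: (0,3), (4,6), (5,7), (5,11), (10,12), (7,14), (13,15), (15,16), (16,17).
Pick (0,3); next start ≥ 3 → (4,6); next start ≥ 6 → (10,12); next start ≥ 12 → (13,15); next start ≥ 15 → (15,16); next start ≥ 16 → (16,17).
Selected: (0,3) (4,6) (10,12) (13,15) (15,16) (16,17)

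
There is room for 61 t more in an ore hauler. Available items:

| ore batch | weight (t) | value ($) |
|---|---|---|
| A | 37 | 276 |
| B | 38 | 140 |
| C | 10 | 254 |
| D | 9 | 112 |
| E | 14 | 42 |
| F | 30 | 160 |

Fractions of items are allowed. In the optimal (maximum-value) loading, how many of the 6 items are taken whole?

3

Greedy by value/weight ratio, highest first.
Order: C (254/10=25.40) > D (112/9=12.44) > A (276/37=7.46) > F (160/30=5.33) > B (140/38=3.68) > E (42/14=3.00)
Fill: take C (10 @ 254) → take D (9 @ 112) → take A (37 @ 276) → take 5/30 of F → 26.67; 61/61 used.
3 item(s) taken whole; one partial (take 5/30 of F).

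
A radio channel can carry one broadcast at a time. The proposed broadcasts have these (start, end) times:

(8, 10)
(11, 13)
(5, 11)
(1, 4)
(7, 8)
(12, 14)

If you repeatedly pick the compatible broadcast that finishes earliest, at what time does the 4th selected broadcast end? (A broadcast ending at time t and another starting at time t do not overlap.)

Sorted by end: (1,4)  (7,8)  (8,10)  (5,11)  (11,13)  (12,14)
take (1,4); take (7,8); take (8,10); skip (5,11); take (11,13); skip (12,14).
Selected: (1,4) (7,8) (8,10) (11,13)

13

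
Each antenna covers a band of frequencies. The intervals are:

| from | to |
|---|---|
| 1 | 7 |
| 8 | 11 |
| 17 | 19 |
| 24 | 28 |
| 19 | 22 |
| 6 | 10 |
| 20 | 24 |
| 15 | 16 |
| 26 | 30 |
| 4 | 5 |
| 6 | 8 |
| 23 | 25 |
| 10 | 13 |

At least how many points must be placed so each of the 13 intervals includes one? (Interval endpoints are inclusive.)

Sorted: [4,5] [1,7] [6,8] [6,10] [8,11] [10,13] [15,16] [17,19] [19,22] [20,24] [23,25] [24,28] [26,30]
{[4,5],[1,7]} hit by 5; {[6,8],[6,10],[8,11]} hit by 8; {[10,13]} hit by 13; {[15,16]} hit by 16; {[17,19],[19,22]} hit by 19; {[20,24],[23,25],[24,28]} hit by 24; {[26,30]} hit by 30.
Points: 5, 8, 13, 16, 19, 24, 30 (7 total).

7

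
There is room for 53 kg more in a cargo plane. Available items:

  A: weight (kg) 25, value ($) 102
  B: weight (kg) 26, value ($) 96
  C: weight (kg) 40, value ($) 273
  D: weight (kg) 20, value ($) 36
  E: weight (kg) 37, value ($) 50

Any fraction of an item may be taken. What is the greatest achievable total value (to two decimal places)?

326.04

Greedy by value/weight ratio, highest first.
Order: C (273/40=6.83) > A (102/25=4.08) > B (96/26=3.69) > D (36/20=1.80) > E (50/37=1.35)
Fill: take C (40 @ 273) → take 13/25 of A → 53.04; 53/53 used.
Total value = 326.04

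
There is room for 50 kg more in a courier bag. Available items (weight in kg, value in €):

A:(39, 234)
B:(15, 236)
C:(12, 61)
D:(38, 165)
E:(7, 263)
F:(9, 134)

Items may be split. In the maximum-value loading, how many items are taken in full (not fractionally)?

3

Order: E (263/7=37.57) > B (236/15=15.73) > F (134/9=14.89) > A (234/39=6.00) > C (61/12=5.08) > D (165/38=4.34)
Fill: take E (7 @ 263) → take B (15 @ 236) → take F (9 @ 134) → take 19/39 of A → 114.00; 50/50 used.
3 item(s) taken whole; one partial (take 19/39 of A).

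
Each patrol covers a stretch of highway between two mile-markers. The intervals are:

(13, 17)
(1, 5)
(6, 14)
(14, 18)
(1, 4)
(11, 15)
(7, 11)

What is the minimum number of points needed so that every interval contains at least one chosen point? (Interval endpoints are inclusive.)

Sorted: [1,4] [1,5] [7,11] [6,14] [11,15] [13,17] [14,18]
{[1,4],[1,5]} hit by 4; {[7,11],[6,14],[11,15]} hit by 11; {[13,17],[14,18]} hit by 17.
Points: 4, 11, 17 (3 total).

3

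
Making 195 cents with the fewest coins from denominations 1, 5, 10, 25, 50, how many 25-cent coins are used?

Use the largest denomination that fits, subtract, and repeat.
195 = 3×50 + 1×25 + 2×10
Count of 25: 1

1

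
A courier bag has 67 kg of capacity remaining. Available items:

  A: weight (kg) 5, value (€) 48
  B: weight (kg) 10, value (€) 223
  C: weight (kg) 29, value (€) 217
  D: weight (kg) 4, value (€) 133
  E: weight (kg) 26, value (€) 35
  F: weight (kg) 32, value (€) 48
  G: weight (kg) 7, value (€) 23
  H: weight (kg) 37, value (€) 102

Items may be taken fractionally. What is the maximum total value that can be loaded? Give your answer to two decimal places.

677.08

Greedy by value/weight ratio, highest first.
Order: D (133/4=33.25) > B (223/10=22.30) > A (48/5=9.60) > C (217/29=7.48) > G (23/7=3.29) > H (102/37=2.76) > F (48/32=1.50) > E (35/26=1.35)
Fill: take D (4 @ 133) → take B (10 @ 223) → take A (5 @ 48) → take C (29 @ 217) → take G (7 @ 23) → take 12/37 of H → 33.08; 67/67 used.
Total value = 677.08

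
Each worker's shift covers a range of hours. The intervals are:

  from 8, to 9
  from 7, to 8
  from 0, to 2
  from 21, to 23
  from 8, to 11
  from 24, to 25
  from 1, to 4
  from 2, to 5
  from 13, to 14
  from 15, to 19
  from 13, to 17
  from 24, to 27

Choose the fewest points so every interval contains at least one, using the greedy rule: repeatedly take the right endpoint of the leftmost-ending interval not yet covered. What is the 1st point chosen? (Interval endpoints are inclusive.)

Process intervals by earliest right end; each time one isn't hit yet, stab at its right endpoint.
Sorted: [0,2] [1,4] [2,5] [7,8] [8,9] [8,11] [13,14] [13,17] [15,19] [21,23] [24,25] [24,27]
{[0,2],[1,4],[2,5]} hit by 2; {[7,8],[8,9],[8,11]} hit by 8; {[13,14],[13,17]} hit by 14; {[15,19]} hit by 19; {[21,23]} hit by 23; {[24,25],[24,27]} hit by 25.
Points: 2, 8, 14, 19, 23, 25 (6 total).

2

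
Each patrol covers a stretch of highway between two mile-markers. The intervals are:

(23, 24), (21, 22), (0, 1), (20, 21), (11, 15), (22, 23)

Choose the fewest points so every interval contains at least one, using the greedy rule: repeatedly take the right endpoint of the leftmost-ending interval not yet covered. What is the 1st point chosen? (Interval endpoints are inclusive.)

Sorted: [0,1] [11,15] [20,21] [21,22] [22,23] [23,24]
{[0,1]} hit by 1; {[11,15]} hit by 15; {[20,21],[21,22]} hit by 21; {[22,23],[23,24]} hit by 23.
Points: 1, 15, 21, 23 (4 total).

1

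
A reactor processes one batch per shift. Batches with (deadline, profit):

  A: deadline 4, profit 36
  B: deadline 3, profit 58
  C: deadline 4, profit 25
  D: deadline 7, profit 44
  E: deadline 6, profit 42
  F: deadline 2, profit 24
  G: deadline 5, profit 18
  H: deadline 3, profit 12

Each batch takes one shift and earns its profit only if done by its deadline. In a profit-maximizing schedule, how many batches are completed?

7

Sort by profit descending; place each in the latest free slot ≤ its deadline.
Profit order: B=58 D=44 E=42 A=36 C=25 F=24 G=18 H=12
Assign: B→slot 3, D→slot 7, E→slot 6, A→slot 4, C→slot 2, F→slot 1, G→slot 5, H skipped.
Slots: [1:F] [2:C] [3:B] [4:A] [5:G] [6:E] [7:D]
7 of 8 scheduled.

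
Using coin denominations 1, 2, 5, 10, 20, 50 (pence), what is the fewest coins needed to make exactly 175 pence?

5

Greedy: take as many of the largest coin as possible, then repeat with the remainder.
175 = 3×50 + 1×20 + 1×5
Total coins = 3 + 1 + 1 = 5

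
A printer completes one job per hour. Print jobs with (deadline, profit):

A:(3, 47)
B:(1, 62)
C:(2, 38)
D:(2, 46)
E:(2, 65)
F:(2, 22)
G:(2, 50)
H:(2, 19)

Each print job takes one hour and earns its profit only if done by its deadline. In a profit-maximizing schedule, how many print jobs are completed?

Sort by profit descending; place each in the latest free slot ≤ its deadline.
By profit: E(d2,65), B(d1,62), G(d2,50), A(d3,47), D(d2,46), C(d2,38), F(d2,22), H(d2,19)
E→slot 2; B→slot 1; G skipped; A→slot 3; D skipped; C skipped; F skipped; H skipped.
3 of 8 scheduled.

3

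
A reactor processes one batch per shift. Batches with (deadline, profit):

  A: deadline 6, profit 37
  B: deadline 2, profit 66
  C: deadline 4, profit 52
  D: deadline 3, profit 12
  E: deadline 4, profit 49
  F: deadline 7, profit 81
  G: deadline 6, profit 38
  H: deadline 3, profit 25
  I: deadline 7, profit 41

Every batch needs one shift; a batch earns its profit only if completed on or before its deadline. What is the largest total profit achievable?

Profit order: F=81 B=66 C=52 E=49 I=41 G=38 A=37 H=25 D=12
Assign: F→slot 7, B→slot 2, C→slot 4, E→slot 3, I→slot 6, G→slot 5, A→slot 1, H skipped, D skipped.
Slots: [1:A] [2:B] [3:E] [4:C] [5:G] [6:I] [7:F]
Profit = 37 + 66 + 49 + 52 + 38 + 41 + 81 = 364

364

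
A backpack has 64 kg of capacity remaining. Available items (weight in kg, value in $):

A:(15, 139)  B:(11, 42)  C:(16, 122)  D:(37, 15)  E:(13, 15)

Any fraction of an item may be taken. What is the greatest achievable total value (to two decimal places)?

321.65

Greedy by value/weight ratio, highest first.
Order: A (139/15=9.27) > C (122/16=7.62) > B (42/11=3.82) > E (15/13=1.15) > D (15/37=0.41)
Fill: take A (15 @ 139) → take C (16 @ 122) → take B (11 @ 42) → take E (13 @ 15) → take 9/37 of D → 3.65; 64/64 used.
Total value = 321.65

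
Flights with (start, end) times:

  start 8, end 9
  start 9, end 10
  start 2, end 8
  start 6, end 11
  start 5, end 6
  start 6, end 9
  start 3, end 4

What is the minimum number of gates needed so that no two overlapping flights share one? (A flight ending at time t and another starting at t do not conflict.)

starts: [2, 3, 5, 6, 6, 8, 9]
ends:   [4, 6, 8, 9, 9, 10, 11]
s2→1 s3→2 e4→1 s5→2 e6→1 s6→2 s6→3  — peak 3.

3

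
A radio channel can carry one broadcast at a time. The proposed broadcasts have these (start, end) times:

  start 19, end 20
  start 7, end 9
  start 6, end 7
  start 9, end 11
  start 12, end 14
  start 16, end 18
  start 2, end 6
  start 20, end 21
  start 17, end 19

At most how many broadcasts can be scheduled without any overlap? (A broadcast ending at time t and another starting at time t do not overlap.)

Order by finish time; keep every interval that doesn't clash with the previous kept one.
By end time: (2,6), (6,7), (7,9), (9,11), (12,14), (16,18), (17,19), (19,20), (20,21).
Pick (2,6); next start ≥ 6 → (6,7); next start ≥ 7 → (7,9); next start ≥ 9 → (9,11); next start ≥ 11 → (12,14); next start ≥ 14 → (16,18); next start ≥ 18 → (19,20); next start ≥ 20 → (20,21).
Selected 8 broadcasts.

8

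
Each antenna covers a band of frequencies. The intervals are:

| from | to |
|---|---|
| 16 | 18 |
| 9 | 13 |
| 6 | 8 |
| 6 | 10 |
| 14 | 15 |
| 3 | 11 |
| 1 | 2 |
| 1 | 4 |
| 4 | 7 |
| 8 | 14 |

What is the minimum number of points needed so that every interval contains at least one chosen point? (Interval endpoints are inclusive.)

Sorted: [1,2] [1,4] [4,7] [6,8] [6,10] [3,11] [9,13] [8,14] [14,15] [16,18]
{[1,2],[1,4]} hit by 2; {[4,7],[6,8],[6,10],[3,11]} hit by 7; {[9,13],[8,14]} hit by 13; {[14,15]} hit by 15; {[16,18]} hit by 18.
Points: 2, 7, 13, 15, 18 (5 total).

5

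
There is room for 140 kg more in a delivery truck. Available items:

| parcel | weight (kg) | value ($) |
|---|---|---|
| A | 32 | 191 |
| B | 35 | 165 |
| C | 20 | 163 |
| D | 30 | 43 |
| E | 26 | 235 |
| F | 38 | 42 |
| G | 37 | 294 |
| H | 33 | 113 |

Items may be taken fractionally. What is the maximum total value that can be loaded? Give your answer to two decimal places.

1000.86

Sort by value per unit weight and fill in that order.
Ratios (sorted): E 9.04, C 8.15, G 7.95, A 5.97, B 4.71, H 3.42, D 1.43, F 1.11
take E (26 @ 235); take C (20 @ 163); take G (37 @ 294); take A (32 @ 191); take 25/35 of B → 117.86. Capacity used 140/140.
Total value = 1000.86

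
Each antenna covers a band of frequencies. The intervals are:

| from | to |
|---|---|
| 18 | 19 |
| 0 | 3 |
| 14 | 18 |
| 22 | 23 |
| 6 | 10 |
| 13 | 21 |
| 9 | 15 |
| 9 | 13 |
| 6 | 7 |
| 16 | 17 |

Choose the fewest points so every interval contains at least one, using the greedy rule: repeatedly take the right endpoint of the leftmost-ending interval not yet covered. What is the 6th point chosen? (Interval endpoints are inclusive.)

23

Sort by right endpoint; whenever an interval is uncovered, place a point at its right end.
Sorted: [0,3] [6,7] [6,10] [9,13] [9,15] [16,17] [14,18] [18,19] [13,21] [22,23]
{[0,3]} hit by 3; {[6,7],[6,10]} hit by 7; {[9,13],[9,15]} hit by 13; {[16,17],[14,18]} hit by 17; {[18,19],[13,21]} hit by 19; {[22,23]} hit by 23.
Points: 3, 7, 13, 17, 19, 23 (6 total).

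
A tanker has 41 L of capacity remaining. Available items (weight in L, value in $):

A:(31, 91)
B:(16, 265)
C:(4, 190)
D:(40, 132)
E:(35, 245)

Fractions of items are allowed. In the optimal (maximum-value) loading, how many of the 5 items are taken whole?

Sort by value per unit weight and fill in that order.
Order: C (190/4=47.50) > B (265/16=16.56) > E (245/35=7.00) > D (132/40=3.30) > A (91/31=2.94)
Fill: take C (4 @ 190) → take B (16 @ 265) → take 21/35 of E → 147.00; 41/41 used.
2 item(s) taken whole; one partial (take 21/35 of E).

2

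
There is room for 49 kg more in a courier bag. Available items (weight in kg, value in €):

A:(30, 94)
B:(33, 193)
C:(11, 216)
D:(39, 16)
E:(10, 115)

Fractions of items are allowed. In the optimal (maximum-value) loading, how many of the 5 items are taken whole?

Order: C (216/11=19.64) > E (115/10=11.50) > B (193/33=5.85) > A (94/30=3.13) > D (16/39=0.41)
Fill: take C (11 @ 216) → take E (10 @ 115) → take 28/33 of B → 163.76; 49/49 used.
2 item(s) taken whole; one partial (take 28/33 of B).

2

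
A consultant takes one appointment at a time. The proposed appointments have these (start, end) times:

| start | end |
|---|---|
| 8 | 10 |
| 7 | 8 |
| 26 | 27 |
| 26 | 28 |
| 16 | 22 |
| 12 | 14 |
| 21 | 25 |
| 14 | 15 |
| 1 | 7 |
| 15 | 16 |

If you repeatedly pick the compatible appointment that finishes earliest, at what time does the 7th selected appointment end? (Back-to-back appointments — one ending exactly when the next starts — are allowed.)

Order by finish time; keep every interval that doesn't clash with the previous kept one.
Sorted by end: (1,7)  (7,8)  (8,10)  (12,14)  (14,15)  (15,16)  (16,22)  (21,25)  (26,27)  (26,28)
take (1,7); take (7,8); take (8,10); take (12,14); take (14,15); take (15,16); take (16,22); skip (21,25); take (26,27); skip (26,28).
Selected: (1,7) (7,8) (8,10) (12,14) (14,15) (15,16) (16,22) (26,27)

22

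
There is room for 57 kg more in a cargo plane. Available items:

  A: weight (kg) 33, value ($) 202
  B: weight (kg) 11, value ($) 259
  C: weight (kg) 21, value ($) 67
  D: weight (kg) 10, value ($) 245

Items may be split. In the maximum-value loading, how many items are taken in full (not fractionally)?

Ratios (sorted): D 24.50, B 23.55, A 6.12, C 3.19
take D (10 @ 245); take B (11 @ 259); take A (33 @ 202); take 3/21 of C → 9.57. Capacity used 57/57.
3 item(s) taken whole; one partial (take 3/21 of C).

3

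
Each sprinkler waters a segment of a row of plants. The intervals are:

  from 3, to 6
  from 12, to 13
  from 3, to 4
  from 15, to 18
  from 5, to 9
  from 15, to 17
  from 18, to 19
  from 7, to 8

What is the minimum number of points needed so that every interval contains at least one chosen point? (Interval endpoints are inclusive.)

5

Process intervals by earliest right end; each time one isn't hit yet, stab at its right endpoint.
By right end: [3,4]  [3,6]  [7,8]  [5,9]  [12,13]  [15,17]  [15,18]  [18,19]
[3,4] uncovered → point at 4; [7,8] uncovered → point at 8; [12,13] uncovered → point at 13; [15,17] uncovered → point at 17; [18,19] uncovered → point at 19.
Points: 4, 8, 13, 17, 19 (5 total).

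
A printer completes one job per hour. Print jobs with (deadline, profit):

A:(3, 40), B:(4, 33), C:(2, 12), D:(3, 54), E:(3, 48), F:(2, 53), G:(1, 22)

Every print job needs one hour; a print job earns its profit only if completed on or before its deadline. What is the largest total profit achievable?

188

Take jobs in profit order; each goes to the latest open slot no later than its deadline.
By profit: D(d3,54), F(d2,53), E(d3,48), A(d3,40), B(d4,33), G(d1,22), C(d2,12)
D→slot 3; F→slot 2; E→slot 1; A skipped; B→slot 4; G skipped; C skipped.
Profit = 48 + 53 + 54 + 33 = 188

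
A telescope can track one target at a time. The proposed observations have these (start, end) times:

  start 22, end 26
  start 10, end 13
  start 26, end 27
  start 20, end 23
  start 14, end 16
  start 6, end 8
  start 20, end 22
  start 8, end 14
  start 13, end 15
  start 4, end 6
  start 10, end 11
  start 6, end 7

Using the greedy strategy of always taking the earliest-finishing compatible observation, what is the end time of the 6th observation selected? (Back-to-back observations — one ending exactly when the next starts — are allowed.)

Sort by end time and greedily take each interval whose start is ≥ the last chosen end.
Sorted by end: (4,6)  (6,7)  (6,8)  (10,11)  (10,13)  (8,14)  (13,15)  (14,16)  (20,22)  (20,23)  (22,26)  (26,27)
take (4,6); take (6,7); take (10,11); take (13,15); skip (14,16); take (20,22); take (22,26); take (26,27).
Selected: (4,6) (6,7) (10,11) (13,15) (20,22) (22,26) (26,27)

26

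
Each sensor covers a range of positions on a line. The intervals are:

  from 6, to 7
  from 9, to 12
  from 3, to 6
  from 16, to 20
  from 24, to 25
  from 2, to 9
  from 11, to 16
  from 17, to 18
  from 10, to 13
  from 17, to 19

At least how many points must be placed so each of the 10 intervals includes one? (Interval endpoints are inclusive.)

Sort by right endpoint; whenever an interval is uncovered, place a point at its right end.
Sorted: [3,6] [6,7] [2,9] [9,12] [10,13] [11,16] [17,18] [17,19] [16,20] [24,25]
{[3,6],[6,7],[2,9]} hit by 6; {[9,12],[10,13],[11,16]} hit by 12; {[17,18],[17,19],[16,20]} hit by 18; {[24,25]} hit by 25.
Points: 6, 12, 18, 25 (4 total).

4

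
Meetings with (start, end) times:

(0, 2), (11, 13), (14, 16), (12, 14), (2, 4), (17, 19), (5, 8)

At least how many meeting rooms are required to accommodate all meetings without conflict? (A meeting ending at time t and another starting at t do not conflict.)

2

Events (time:±→running): 0:+→1 2:-→0 2:+→1 4:-→0 5:+→1 8:-→0 11:+→1 12:+→2 … peak 2.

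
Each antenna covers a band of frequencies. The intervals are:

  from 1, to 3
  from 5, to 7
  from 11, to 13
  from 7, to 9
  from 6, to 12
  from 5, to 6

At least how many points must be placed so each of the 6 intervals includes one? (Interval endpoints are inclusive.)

4

Sort by right endpoint; whenever an interval is uncovered, place a point at its right end.
Sorted: [1,3] [5,6] [5,7] [7,9] [6,12] [11,13]
{[1,3]} hit by 3; {[5,6],[5,7]} hit by 6; {[7,9],[6,12]} hit by 9; {[11,13]} hit by 13.
Points: 3, 6, 9, 13 (4 total).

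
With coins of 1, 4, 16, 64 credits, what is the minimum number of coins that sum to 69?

3

Greedy: take as many of the largest coin as possible, then repeat with the remainder.
69 − 1×64→5 − 1×4→1 − 1×1→0
Total coins = 1 + 1 + 1 = 3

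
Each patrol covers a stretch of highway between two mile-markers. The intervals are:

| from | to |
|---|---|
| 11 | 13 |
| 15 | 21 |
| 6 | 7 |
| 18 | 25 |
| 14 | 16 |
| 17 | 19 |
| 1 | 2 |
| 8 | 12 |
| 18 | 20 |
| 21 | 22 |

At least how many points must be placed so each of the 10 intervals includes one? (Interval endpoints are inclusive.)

6

Sorted: [1,2] [6,7] [8,12] [11,13] [14,16] [17,19] [18,20] [15,21] [21,22] [18,25]
{[1,2]} hit by 2; {[6,7]} hit by 7; {[8,12],[11,13]} hit by 12; {[14,16]} hit by 16; {[17,19],[18,20],[15,21]} hit by 19; {[21,22],[18,25]} hit by 22.
Points: 2, 7, 12, 16, 19, 22 (6 total).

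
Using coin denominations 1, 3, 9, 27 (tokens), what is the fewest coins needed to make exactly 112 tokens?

Use the largest denomination that fits, subtract, and repeat.
112 − 4×27→4 − 1×3→1 − 1×1→0
Total coins = 4 + 1 + 1 = 6

6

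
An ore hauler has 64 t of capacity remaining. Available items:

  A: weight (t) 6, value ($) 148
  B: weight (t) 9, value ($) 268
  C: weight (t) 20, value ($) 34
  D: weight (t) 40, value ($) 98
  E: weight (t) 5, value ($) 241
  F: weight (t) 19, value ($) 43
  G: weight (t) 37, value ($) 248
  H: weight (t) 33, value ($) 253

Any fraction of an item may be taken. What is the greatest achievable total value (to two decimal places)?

Greedy by value/weight ratio, highest first.
Order: E (241/5=48.20) > B (268/9=29.78) > A (148/6=24.67) > H (253/33=7.67) > G (248/37=6.70) > D (98/40=2.45) > F (43/19=2.26) > C (34/20=1.70)
Fill: take E (5 @ 241) → take B (9 @ 268) → take A (6 @ 148) → take H (33 @ 253) → take 11/37 of G → 73.73; 64/64 used.
Total value = 983.73

983.73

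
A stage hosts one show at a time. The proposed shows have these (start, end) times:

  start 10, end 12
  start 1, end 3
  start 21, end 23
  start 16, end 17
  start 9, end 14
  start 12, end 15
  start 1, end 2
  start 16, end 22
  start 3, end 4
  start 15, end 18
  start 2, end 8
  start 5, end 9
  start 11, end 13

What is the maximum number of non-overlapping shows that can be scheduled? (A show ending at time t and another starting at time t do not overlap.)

7

Sort by end time and greedily take each interval whose start is ≥ the last chosen end.
By end time: (1,2), (1,3), (3,4), (2,8), (5,9), (10,12), (11,13), (9,14), (12,15), (16,17), (15,18), (16,22), (21,23).
Pick (1,2); next start ≥ 2 → (3,4); next start ≥ 4 → (5,9); next start ≥ 9 → (10,12); next start ≥ 12 → (12,15); next start ≥ 15 → (16,17); next start ≥ 17 → (21,23).
Selected 7 shows.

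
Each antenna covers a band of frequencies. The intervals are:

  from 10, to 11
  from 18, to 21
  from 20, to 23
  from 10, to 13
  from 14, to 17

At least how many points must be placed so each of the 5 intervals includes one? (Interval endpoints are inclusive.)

3

Sorted: [10,11] [10,13] [14,17] [18,21] [20,23]
{[10,11],[10,13]} hit by 11; {[14,17]} hit by 17; {[18,21],[20,23]} hit by 21.
Points: 11, 17, 21 (3 total).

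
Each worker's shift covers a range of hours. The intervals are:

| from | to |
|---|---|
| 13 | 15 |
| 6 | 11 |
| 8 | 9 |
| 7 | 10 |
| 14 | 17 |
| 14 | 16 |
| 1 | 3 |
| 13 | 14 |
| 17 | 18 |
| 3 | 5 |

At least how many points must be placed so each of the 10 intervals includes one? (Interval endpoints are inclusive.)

4

Process intervals by earliest right end; each time one isn't hit yet, stab at its right endpoint.
By right end: [1,3]  [3,5]  [8,9]  [7,10]  [6,11]  [13,14]  [13,15]  [14,16]  [14,17]  [17,18]
[1,3] uncovered → point at 3; [8,9] uncovered → point at 9; [13,14] uncovered → point at 14; [17,18] uncovered → point at 18.
Points: 3, 9, 14, 18 (4 total).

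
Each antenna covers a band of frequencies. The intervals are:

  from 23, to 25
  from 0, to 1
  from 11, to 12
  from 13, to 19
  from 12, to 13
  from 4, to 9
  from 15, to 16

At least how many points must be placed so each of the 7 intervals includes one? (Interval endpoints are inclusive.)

Sort by right endpoint; whenever an interval is uncovered, place a point at its right end.
By right end: [0,1]  [4,9]  [11,12]  [12,13]  [15,16]  [13,19]  [23,25]
[0,1] uncovered → point at 1; [4,9] uncovered → point at 9; [11,12] uncovered → point at 12; [15,16] uncovered → point at 16; [23,25] uncovered → point at 25.
Points: 1, 9, 12, 16, 25 (5 total).

5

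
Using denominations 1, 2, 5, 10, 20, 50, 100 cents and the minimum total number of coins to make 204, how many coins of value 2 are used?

204 = 2×100 + 2×2
Count of 2: 2

2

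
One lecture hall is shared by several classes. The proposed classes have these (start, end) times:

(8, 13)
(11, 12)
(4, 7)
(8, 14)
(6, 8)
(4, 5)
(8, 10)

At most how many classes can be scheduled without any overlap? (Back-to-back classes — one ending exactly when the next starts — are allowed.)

Order by finish time; keep every interval that doesn't clash with the previous kept one.
Sorted by end: (4,5)  (4,7)  (6,8)  (8,10)  (11,12)  (8,13)  (8,14)
take (4,5); skip (4,7); take (6,8); take (8,10); take (11,12).
Selected 4 classes.

4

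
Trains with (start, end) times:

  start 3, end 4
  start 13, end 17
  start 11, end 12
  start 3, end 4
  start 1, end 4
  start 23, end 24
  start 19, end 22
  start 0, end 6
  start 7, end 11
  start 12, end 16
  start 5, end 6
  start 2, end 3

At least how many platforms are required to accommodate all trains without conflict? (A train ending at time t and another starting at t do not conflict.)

Events (time:±→running): 0:+→1 1:+→2 2:+→3 3:-→2 3:+→3 3:+→4 … peak 4.

4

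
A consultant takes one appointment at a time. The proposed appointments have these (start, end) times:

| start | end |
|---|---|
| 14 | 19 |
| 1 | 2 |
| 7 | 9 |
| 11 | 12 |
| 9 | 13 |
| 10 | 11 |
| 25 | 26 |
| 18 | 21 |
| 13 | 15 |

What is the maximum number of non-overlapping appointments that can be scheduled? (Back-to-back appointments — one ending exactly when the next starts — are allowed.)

7

Sorted by end: (1,2)  (7,9)  (10,11)  (11,12)  (9,13)  (13,15)  (14,19)  (18,21)  (25,26)
take (1,2); take (7,9); take (10,11); take (11,12); skip (9,13); take (13,15); skip (14,19); take (18,21); take (25,26).
Selected 7 appointments.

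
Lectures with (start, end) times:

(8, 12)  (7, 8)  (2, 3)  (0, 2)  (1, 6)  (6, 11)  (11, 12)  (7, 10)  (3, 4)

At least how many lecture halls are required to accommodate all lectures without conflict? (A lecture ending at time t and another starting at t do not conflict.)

Count concurrent intervals with a sweep; the peak is the room count.
Events (time:±→running): 0:+→1 1:+→2 2:-→1 2:+→2 3:-→1 3:+→2 4:-→1 6:-→0 6:+→1 7:+→2 7:+→3 … peak 3.

3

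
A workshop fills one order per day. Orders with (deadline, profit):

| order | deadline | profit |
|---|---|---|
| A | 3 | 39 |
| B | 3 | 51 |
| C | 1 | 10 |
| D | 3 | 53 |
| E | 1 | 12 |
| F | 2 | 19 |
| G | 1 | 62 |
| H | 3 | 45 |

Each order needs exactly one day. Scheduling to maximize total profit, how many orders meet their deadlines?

Profit order: G=62 D=53 B=51 H=45 A=39 F=19 E=12 C=10
Assign: G→slot 1, D→slot 3, B→slot 2, H skipped, A skipped, F skipped, E skipped, C skipped.
Slots: [1:G] [2:B] [3:D]
3 of 8 scheduled.

3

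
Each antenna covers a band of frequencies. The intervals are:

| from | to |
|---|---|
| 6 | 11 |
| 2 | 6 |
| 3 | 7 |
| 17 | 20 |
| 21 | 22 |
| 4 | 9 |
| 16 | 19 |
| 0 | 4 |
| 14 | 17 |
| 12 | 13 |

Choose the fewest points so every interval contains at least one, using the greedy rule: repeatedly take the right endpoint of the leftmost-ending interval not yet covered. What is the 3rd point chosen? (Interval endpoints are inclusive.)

Sort by right endpoint; whenever an interval is uncovered, place a point at its right end.
Sorted: [0,4] [2,6] [3,7] [4,9] [6,11] [12,13] [14,17] [16,19] [17,20] [21,22]
{[0,4],[2,6],[3,7],[4,9]} hit by 4; {[6,11]} hit by 11; {[12,13]} hit by 13; {[14,17],[16,19],[17,20]} hit by 17; {[21,22]} hit by 22.
Points: 4, 11, 13, 17, 22 (5 total).

13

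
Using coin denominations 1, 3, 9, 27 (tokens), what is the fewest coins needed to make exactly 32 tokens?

32 − 1×27→5 − 1×3→2 − 2×1→0
Total coins = 1 + 1 + 2 = 4

4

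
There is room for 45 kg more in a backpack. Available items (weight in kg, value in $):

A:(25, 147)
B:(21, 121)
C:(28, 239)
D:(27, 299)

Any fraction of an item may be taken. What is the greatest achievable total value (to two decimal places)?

452.64

Order: D (299/27=11.07) > C (239/28=8.54) > A (147/25=5.88) > B (121/21=5.76)
Fill: take D (27 @ 299) → take 18/28 of C → 153.64; 45/45 used.
Total value = 452.64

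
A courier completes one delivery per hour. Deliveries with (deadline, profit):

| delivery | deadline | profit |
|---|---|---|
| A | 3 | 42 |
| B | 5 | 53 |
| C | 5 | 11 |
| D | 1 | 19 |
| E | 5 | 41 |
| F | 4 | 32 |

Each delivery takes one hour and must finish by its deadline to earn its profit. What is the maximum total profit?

187

Take jobs in profit order; each goes to the latest open slot no later than its deadline.
Profit order: B=53 A=42 E=41 F=32 D=19 C=11
Assign: B→slot 5, A→slot 3, E→slot 4, F→slot 2, D→slot 1, C skipped.
Slots: [1:D] [2:F] [3:A] [4:E] [5:B]
Profit = 19 + 32 + 42 + 41 + 53 = 187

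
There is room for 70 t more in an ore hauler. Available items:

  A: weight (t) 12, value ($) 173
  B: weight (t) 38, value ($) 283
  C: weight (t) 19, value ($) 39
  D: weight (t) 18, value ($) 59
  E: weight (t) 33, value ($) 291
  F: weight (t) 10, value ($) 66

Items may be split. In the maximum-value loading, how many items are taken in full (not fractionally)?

2

Sort by value per unit weight and fill in that order.
Ratios (sorted): A 14.42, E 8.82, B 7.45, F 6.60, D 3.28, C 2.05
take A (12 @ 173); take E (33 @ 291); take 25/38 of B → 186.18. Capacity used 70/70.
2 item(s) taken whole; one partial (take 25/38 of B).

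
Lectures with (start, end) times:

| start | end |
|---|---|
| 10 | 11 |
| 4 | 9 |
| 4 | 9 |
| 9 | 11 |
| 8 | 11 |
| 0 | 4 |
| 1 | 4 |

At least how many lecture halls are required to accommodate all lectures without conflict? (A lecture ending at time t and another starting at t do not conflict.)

3

The answer is the maximum number of intervals overlapping at any instant.
Events (time:±→running): 0:+→1 1:+→2 4:-→1 4:-→0 4:+→1 4:+→2 8:+→3 … peak 3.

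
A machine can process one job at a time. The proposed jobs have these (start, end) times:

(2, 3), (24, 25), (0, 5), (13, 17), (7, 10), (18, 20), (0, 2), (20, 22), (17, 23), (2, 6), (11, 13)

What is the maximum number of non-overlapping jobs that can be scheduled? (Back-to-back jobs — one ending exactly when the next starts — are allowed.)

8

Greedy by earliest finish: after sorting by end time, pick each interval compatible with the last pick.
By end time: (0,2), (2,3), (0,5), (2,6), (7,10), (11,13), (13,17), (18,20), (20,22), (17,23), (24,25).
Pick (0,2); next start ≥ 2 → (2,3); next start ≥ 3 → (7,10); next start ≥ 10 → (11,13); next start ≥ 13 → (13,17); next start ≥ 17 → (18,20); next start ≥ 20 → (20,22); next start ≥ 22 → (24,25).
Selected 8 jobs.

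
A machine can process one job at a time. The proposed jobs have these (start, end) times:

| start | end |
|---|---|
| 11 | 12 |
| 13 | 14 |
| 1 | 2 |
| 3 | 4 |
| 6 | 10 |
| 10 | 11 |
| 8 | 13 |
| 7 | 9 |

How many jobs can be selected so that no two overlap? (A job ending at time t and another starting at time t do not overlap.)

6

Sort by end time and greedily take each interval whose start is ≥ the last chosen end.
By end time: (1,2), (3,4), (7,9), (6,10), (10,11), (11,12), (8,13), (13,14).
Pick (1,2); next start ≥ 2 → (3,4); next start ≥ 4 → (7,9); next start ≥ 9 → (10,11); next start ≥ 11 → (11,12); next start ≥ 12 → (13,14).
Selected 6 jobs.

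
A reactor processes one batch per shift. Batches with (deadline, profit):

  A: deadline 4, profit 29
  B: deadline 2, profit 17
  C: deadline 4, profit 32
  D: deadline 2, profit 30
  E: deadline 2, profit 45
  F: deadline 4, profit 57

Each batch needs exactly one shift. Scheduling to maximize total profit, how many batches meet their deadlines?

4

By profit: F(d4,57), E(d2,45), C(d4,32), D(d2,30), A(d4,29), B(d2,17)
F→slot 4; E→slot 2; C→slot 3; D→slot 1; A skipped; B skipped.
4 of 6 scheduled.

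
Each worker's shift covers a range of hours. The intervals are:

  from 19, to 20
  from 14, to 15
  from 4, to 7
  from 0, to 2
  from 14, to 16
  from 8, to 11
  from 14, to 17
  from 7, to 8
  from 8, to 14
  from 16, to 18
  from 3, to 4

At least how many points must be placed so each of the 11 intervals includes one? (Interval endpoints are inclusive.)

By right end: [0,2]  [3,4]  [4,7]  [7,8]  [8,11]  [8,14]  [14,15]  [14,16]  [14,17]  [16,18]  [19,20]
[0,2] uncovered → point at 2; [3,4] uncovered → point at 4; [7,8] uncovered → point at 8; [14,15] uncovered → point at 15; [16,18] uncovered → point at 18; [19,20] uncovered → point at 20.
Points: 2, 4, 8, 15, 18, 20 (6 total).

6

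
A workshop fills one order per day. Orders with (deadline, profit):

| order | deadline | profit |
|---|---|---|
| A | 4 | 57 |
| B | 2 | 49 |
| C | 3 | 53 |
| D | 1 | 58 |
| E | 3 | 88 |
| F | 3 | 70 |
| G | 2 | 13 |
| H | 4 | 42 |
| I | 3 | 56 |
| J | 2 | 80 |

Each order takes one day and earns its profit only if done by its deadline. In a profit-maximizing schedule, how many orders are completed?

4

By profit: E(d3,88), J(d2,80), F(d3,70), D(d1,58), A(d4,57), I(d3,56), C(d3,53), B(d2,49), H(d4,42), G(d2,13)
E→slot 3; J→slot 2; F→slot 1; D skipped; A→slot 4; I skipped; C skipped; B skipped; H skipped; G skipped.
4 of 10 scheduled.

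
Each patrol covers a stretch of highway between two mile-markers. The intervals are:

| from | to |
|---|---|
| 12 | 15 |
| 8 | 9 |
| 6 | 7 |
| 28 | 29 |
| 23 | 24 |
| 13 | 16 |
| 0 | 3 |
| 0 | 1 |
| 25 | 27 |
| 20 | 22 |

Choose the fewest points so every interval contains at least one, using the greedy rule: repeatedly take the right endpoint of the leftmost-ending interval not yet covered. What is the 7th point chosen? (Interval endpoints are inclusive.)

27

Sort by right endpoint; whenever an interval is uncovered, place a point at its right end.
Sorted: [0,1] [0,3] [6,7] [8,9] [12,15] [13,16] [20,22] [23,24] [25,27] [28,29]
{[0,1],[0,3]} hit by 1; {[6,7]} hit by 7; {[8,9]} hit by 9; {[12,15],[13,16]} hit by 15; {[20,22]} hit by 22; {[23,24]} hit by 24; {[25,27]} hit by 27; {[28,29]} hit by 29.
Points: 1, 7, 9, 15, 22, 24, 27, 29 (8 total).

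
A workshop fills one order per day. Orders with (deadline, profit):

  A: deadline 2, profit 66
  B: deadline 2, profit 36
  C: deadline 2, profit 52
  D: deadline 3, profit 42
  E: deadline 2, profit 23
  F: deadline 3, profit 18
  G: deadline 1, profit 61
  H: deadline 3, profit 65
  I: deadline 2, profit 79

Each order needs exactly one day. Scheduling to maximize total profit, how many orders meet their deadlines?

By profit: I(d2,79), A(d2,66), H(d3,65), G(d1,61), C(d2,52), D(d3,42), B(d2,36), E(d2,23), F(d3,18)
I→slot 2; A→slot 1; H→slot 3; G skipped; C skipped; D skipped; B skipped; E skipped; F skipped.
3 of 9 scheduled.

3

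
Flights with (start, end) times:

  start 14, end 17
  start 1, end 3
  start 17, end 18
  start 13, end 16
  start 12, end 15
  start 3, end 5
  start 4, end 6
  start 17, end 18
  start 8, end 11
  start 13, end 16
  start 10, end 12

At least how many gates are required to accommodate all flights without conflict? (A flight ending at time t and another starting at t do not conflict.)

The answer is the maximum number of intervals overlapping at any instant.
Events (time:±→running): 1:+→1 3:-→0 3:+→1 4:+→2 5:-→1 6:-→0 8:+→1 10:+→2 11:-→1 12:-→0 12:+→1 13:+→2 13:+→3 14:+→4 … peak 4.

4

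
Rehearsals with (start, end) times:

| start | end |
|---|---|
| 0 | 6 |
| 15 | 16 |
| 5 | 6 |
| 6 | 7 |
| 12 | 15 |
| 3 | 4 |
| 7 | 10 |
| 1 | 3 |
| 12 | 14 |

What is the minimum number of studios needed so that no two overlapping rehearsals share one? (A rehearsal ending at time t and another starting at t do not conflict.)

Count concurrent intervals with a sweep; the peak is the room count.
Events (time:±→running): 0:+→1 1:+→2 … peak 2.

2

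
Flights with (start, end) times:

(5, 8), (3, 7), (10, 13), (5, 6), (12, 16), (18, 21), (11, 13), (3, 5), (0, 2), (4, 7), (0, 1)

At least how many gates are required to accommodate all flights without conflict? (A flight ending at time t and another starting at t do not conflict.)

4

starts: [0, 0, 3, 3, 4, 5, 5, 10, 11, 12, 18]
ends:   [1, 2, 5, 6, 7, 7, 8, 13, 13, 16, 21]
s0→1 s0→2 e1→1 e2→0 s3→1 s3→2 s4→3 e5→2 s5→3 s5→4  — peak 4.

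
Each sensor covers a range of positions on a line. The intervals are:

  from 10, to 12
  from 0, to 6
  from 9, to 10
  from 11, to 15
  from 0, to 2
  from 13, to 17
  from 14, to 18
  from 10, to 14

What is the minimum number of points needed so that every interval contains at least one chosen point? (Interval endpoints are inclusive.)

3

Sort by right endpoint; whenever an interval is uncovered, place a point at its right end.
Sorted: [0,2] [0,6] [9,10] [10,12] [10,14] [11,15] [13,17] [14,18]
{[0,2],[0,6]} hit by 2; {[9,10],[10,12],[10,14]} hit by 10; {[11,15],[13,17],[14,18]} hit by 15.
Points: 2, 10, 15 (3 total).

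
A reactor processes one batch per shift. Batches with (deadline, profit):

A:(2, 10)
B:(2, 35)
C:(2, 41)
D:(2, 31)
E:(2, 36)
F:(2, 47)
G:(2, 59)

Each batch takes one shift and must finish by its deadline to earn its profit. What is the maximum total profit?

Take jobs in profit order; each goes to the latest open slot no later than its deadline.
Profit order: G=59 F=47 C=41 E=36 B=35 D=31 A=10
Assign: G→slot 2, F→slot 1, C skipped, E skipped, B skipped, D skipped, A skipped.
Slots: [1:F] [2:G]
Profit = 47 + 59 = 106

106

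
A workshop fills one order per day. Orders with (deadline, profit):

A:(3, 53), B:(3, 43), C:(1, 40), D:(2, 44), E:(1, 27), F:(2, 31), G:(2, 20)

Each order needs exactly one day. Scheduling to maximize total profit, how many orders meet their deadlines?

3

Profit order: A=53 D=44 B=43 C=40 F=31 E=27 G=20
Assign: A→slot 3, D→slot 2, B→slot 1, C skipped, F skipped, E skipped, G skipped.
Slots: [1:B] [2:D] [3:A]
3 of 7 scheduled.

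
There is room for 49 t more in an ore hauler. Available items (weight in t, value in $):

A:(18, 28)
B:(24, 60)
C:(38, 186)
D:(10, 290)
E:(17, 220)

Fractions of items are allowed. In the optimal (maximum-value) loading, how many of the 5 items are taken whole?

Ratios (sorted): D 29.00, E 12.94, C 4.89, B 2.50, A 1.56
take D (10 @ 290); take E (17 @ 220); take 22/38 of C → 107.68. Capacity used 49/49.
2 item(s) taken whole; one partial (take 22/38 of C).

2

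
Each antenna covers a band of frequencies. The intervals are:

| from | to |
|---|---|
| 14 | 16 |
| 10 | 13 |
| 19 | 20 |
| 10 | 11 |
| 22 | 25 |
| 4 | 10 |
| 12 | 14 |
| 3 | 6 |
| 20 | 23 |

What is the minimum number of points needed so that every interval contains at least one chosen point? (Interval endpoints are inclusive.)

Sort by right endpoint; whenever an interval is uncovered, place a point at its right end.
By right end: [3,6]  [4,10]  [10,11]  [10,13]  [12,14]  [14,16]  [19,20]  [20,23]  [22,25]
[3,6] uncovered → point at 6; [10,11] uncovered → point at 11; [12,14] uncovered → point at 14; [19,20] uncovered → point at 20; [22,25] uncovered → point at 25.
Points: 6, 11, 14, 20, 25 (5 total).

5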